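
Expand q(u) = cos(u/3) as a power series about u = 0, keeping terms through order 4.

[u^0] = 1;  [u^1] = 0;  [u^2] = -1/18;  [u^3] = 0;  [u^4] = 1/1944.

u^4/1944 - u^2/18 + 1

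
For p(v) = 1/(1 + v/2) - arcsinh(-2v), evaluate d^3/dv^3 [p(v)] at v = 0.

Expand each term separately and add.
The coefficient of v^3 in the expansion is -35/24, so p′′′(0) = 3! * (-35/24) = -35/4.

-35/4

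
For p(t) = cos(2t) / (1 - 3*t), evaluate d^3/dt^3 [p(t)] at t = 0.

Use 1/(1 - r) = Σ r^k on the denominator, then take the Cauchy product.
The coefficient of t^3 in the expansion is 21, so p′′′(0) = 3! * (21) = 126.

126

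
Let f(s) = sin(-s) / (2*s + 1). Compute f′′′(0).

Expand 1/(denominator) as a geometric series and multiply by the numerator's series.
The coefficient of s^3 in the expansion is -23/6, so f′′′(0) = 3! * (-23/6) = -23.

-23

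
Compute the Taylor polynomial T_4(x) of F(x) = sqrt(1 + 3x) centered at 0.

[x^0] = 1;  [x^1] = 3/2;  [x^2] = -9/8;  [x^3] = 27/16;  [x^4] = -405/128.

-405*x^4/128 + 27*x^3/16 - 9*x^2/8 + 3*x/2 + 1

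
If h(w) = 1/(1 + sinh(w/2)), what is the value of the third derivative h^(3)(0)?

-7/8

Let u equal the inner series; expand the outer function in u and truncate.
From the series, [w^3] h = -7/48; multiply by 3! = 6 to get -7/8.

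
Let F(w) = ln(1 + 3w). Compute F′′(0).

Compute the successive derivatives at the expansion point and divide by k!.
The coefficient of w^2 in the expansion is -9/2, so F′′(0) = 2! * (-9/2) = -9.

-9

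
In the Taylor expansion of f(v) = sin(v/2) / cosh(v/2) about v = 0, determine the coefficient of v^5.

3/320

Divide the numerator series by the denominator series (power-series long division).
f(0) = 0
f′(0) = 1/2
f′′(0) = 0
f′′′(0) = -1/2
f^(4)(0) = 0
f^(5)(0) = 9/8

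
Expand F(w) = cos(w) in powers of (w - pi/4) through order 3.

sqrt(2)*(w - pi/4)^3/12 - sqrt(2)*(w - pi/4)^2/4 - sqrt(2)*(w - pi/4)/2 + sqrt(2)/2

Apply the Taylor formula c_k = f^(k)(a)/k!.
F(pi/4) = sqrt(2)/2
F′(pi/4) = -sqrt(2)/2
F′′(pi/4) = -sqrt(2)/2
F′′′(pi/4) = sqrt(2)/2
Dividing each by k! gives the coefficients c_0, ..., c_3.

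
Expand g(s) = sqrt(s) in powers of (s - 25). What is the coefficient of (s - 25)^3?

1/50000

c_3 = g′′′(25)/3! = 1/50000.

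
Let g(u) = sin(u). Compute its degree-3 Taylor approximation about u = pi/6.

g(pi/6) = 1/2
g′(pi/6) = sqrt(3)/2
g′′(pi/6) = -1/2
g′′′(pi/6) = -sqrt(3)/2
The Taylor polynomial is Σ g^(k)(pi/6)/k! · (u - pi/6)^k.

-sqrt(3)*(u - pi/6)^3/12 - (u - pi/6)^2/4 + sqrt(3)*(u - pi/6)/2 + 1/2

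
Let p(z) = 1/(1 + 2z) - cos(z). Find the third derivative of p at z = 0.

Expand each term separately and add.
The coefficient of z^3 in the expansion is -8, so p′′′(0) = 3! * (-8) = -48.

-48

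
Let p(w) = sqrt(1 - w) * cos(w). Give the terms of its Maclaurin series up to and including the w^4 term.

Write out both Maclaurin series and multiply, keeping only the needed powers.
p(0) = 1
p′(0) = -1/2
p′′(0) = -5/4
p′′′(0) = 9/8
p^(4)(0) = 25/16

25*w^4/384 + 3*w^3/16 - 5*w^2/8 - w/2 + 1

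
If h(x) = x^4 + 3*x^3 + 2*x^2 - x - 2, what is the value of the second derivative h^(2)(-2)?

16

Differentiate repeatedly and evaluate at the center.
The coefficient of (x + 2)^2 in the expansion is 8, so h′′(-2) = 2! * (8) = 16.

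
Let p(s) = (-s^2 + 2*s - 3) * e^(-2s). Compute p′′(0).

Multiply each power in the prefactor through the base expansion.
From the series, [s^2] p = -11; multiply by 2! = 2 to get -22.

-22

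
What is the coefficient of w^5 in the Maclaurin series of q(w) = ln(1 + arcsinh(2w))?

52/15

Let u equal the inner series; expand the outer function in u and truncate.
q(0) = 0
q′(0) = 2
q′′(0) = -4
q′′′(0) = 8
q^(4)(0) = -32
q^(5)(0) = 416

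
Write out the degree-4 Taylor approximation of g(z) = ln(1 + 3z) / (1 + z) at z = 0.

Multiply the two series term by term and collect like powers.
g(0) = 0
g′(0) = 3
g′′(0) = -15
g′′′(0) = 99
g^(4)(0) = -882
The Taylor polynomial is Σ g^(k)(0)/k! · z^k.

-147*z^4/4 + 33*z^3/2 - 15*z^2/2 + 3*z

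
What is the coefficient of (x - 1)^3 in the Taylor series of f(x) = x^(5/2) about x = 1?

5/16

Apply the Taylor formula c_k = f^(k)(a)/k!.
f(1) = 1
f′(1) = 5/2
f′′(1) = 15/4
f′′′(1) = 15/8
So c_3 = f′′′(1)/3! = 5/16.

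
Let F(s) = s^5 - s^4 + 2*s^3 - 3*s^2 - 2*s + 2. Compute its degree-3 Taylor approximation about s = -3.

Use the known series and substitute for the argument.

104*(s + 3)^3 - 345*(s + 3)^2 + 583*(s + 3) - 397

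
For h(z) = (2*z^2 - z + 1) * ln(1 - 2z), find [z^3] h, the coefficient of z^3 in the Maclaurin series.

Distribute the polynomial across the series and collect like powers.
[z^0] = 0;  [z^1] = -2;  [z^2] = 0;  [z^3] = -14/3.

-14/3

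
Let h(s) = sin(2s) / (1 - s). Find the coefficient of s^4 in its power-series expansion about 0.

Use 1/(1 - r) = Σ r^k on the denominator, then take the Cauchy product.

2/3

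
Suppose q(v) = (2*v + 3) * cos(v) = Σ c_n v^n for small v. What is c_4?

Shift and add copies of the series according to the polynomial's terms.
q(0) = 3
q′(0) = 2
q′′(0) = -3
q′′′(0) = -6
q^(4)(0) = 3
The Taylor polynomial is Σ q^(k)(0)/k! · v^k.

1/8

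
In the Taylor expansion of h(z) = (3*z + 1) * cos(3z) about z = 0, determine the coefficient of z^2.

Distribute the polynomial across the series and collect like powers.
h(0) = 1
h′(0) = 3
h′′(0) = -9

-9/2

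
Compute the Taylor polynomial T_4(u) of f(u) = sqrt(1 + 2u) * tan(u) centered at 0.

Expand each factor separately, then convolve coefficients.
f(0) = 0
f′(0) = 1
f′′(0) = 2
f′′′(0) = -1
f^(4)(0) = 20

5*u^4/6 - u^3/6 + u^2 + u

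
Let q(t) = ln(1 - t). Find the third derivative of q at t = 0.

-2

From the series, [t^3] q = -1/3; multiply by 3! = 6 to get -2.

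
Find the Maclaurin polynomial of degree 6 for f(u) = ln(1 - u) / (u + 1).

37*u^6/60 - 47*u^5/60 + 7*u^4/12 - 5*u^3/6 + u^2/2 - u

Expand 1/(denominator) as a geometric series and multiply by the numerator's series.
f(0) = 0
f′(0) = -1
f′′(0) = 1
f′′′(0) = -5
f^(4)(0) = 14
f^(5)(0) = -94
f^(6)(0) = 444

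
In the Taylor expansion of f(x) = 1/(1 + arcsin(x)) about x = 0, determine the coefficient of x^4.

4/3

Let u equal the inner series; expand the outer function in u and truncate.
[x^0] = 1;  [x^1] = -1;  [x^2] = 1;  [x^3] = -7/6;  [x^4] = 4/3.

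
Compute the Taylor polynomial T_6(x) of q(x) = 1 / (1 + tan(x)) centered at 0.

Use the geometric series for the reciprocal, then substitute.
q(0) = 1
q′(0) = -1
q′′(0) = 2
q′′′(0) = -8
q^(4)(0) = 40
q^(5)(0) = -256
q^(6)(0) = 1952

122*x^6/45 - 32*x^5/15 + 5*x^4/3 - 4*x^3/3 + x^2 - x + 1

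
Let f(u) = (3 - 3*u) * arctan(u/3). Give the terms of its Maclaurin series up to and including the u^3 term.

Multiply each power in the prefactor through the base expansion.
[u^0] = 0;  [u^1] = 1;  [u^2] = -1;  [u^3] = -1/27.

-u^3/27 - u^2 + u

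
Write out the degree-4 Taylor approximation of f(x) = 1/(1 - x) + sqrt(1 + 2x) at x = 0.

Combine the two series term by term.
f(0) = 2
f′(0) = 2
f′′(0) = 1
f′′′(0) = 9
f^(4)(0) = 9
Then c_k = f^(k)(0)/k! gives each Taylor coefficient.

3*x^4/8 + 3*x^3/2 + x^2/2 + 2*x + 2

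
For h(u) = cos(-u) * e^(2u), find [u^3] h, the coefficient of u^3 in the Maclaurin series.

Expand each factor separately, then convolve coefficients.
h(0) = 1
h′(0) = 2
h′′(0) = 3
h′′′(0) = 2
So c_3 = h′′′(0)/3! = 1/3.

1/3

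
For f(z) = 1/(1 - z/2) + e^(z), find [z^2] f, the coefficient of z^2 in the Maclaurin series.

Combine the two series term by term.
f(0) = 2
f′(0) = 3/2
f′′(0) = 3/2
Then c_k = f^(k)(0)/k! gives each Taylor coefficient.

3/4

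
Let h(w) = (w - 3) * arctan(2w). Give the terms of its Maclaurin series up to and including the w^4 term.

-8*w^4/3 + 8*w^3 + 2*w^2 - 6*w

Multiply each power in the prefactor through the base expansion.
h(0) = 0
h′(0) = -6
h′′(0) = 4
h′′′(0) = 48
h^(4)(0) = -64
Dividing each by k! gives the coefficients c_0, ..., c_4.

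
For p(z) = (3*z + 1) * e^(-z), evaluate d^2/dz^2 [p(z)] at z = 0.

Multiply each power in the prefactor through the base expansion.
The coefficient of z^2 in the expansion is -5/2, so p′′(0) = 2! * (-5/2) = -5.

-5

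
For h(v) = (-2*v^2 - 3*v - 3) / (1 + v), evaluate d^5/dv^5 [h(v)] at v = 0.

Multiply each power in the prefactor through the base expansion.
From the series, [v^5] h = 2; multiply by 5! = 120 to get 240.

240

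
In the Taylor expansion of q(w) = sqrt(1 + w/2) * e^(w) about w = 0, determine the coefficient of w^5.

1949/122880

Write out both Maclaurin series and multiply, keeping only the needed powers.
[w^0] = 1;  [w^1] = 5/4;  [w^2] = 23/32;  [w^3] = 103/384;  [w^4] = 449/6144;  [w^5] = 1949/122880.
So c_5 = q^(5)(0)/5! = 1949/122880.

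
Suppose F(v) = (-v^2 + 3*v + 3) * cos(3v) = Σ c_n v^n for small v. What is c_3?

-27/2

Shift and add copies of the series according to the polynomial's terms.
F(0) = 3
F′(0) = 3
F′′(0) = -29
F′′′(0) = -81
Then c_k = F^(k)(0)/k! gives each Taylor coefficient.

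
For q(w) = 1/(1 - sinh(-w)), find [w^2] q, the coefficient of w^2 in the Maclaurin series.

1

Plug the Maclaurin series of the inner function into that of the outer and collect terms.
q(0) = 1
q′(0) = -1
q′′(0) = 2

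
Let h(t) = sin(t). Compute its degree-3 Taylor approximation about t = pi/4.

Apply the Taylor formula c_k = f^(k)(a)/k!.
h(pi/4) = sqrt(2)/2
h′(pi/4) = sqrt(2)/2
h′′(pi/4) = -sqrt(2)/2
h′′′(pi/4) = -sqrt(2)/2

-sqrt(2)*(t - pi/4)^3/12 - sqrt(2)*(t - pi/4)^2/4 + sqrt(2)*(t - pi/4)/2 + sqrt(2)/2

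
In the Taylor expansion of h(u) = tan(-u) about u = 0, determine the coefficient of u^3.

-1/3

Apply the Taylor formula c_k = f^(k)(a)/k!.
So c_3 = h′′′(0)/3! = -1/3.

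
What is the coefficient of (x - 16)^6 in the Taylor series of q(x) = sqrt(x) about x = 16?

[(x - 16)^0] = 4;  [(x - 16)^1] = 1/8;  [(x - 16)^2] = -1/512;  [(x - 16)^3] = 1/16384;  [(x - 16)^4] = -5/2097152;  [(x - 16)^5] = 7/67108864;  [(x - 16)^6] = -21/4294967296.

-21/4294967296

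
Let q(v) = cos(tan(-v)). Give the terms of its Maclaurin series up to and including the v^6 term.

Substitute the inner expansion into the outer series and collect powers.

-97*v^6/720 - 7*v^4/24 - v^2/2 + 1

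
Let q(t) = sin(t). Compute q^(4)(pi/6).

From the series, [(t - pi/6)^4] q = 1/48; multiply by 4! = 24 to get 1/2.

1/2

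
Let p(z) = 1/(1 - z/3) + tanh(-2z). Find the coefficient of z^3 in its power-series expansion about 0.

73/27

Add the two expansions coefficient-wise.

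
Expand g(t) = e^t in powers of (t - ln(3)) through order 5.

(t - ln(3))^5/40 + (t - ln(3))^4/8 + (t - ln(3))^3/2 + 3*(t - ln(3))^2/2 + 3*(t - ln(3)) + 3

Use the known series and substitute for the argument.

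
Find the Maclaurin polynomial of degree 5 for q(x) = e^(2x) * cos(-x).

-19*x^5/60 - 7*x^4/24 + x^3/3 + 3*x^2/2 + 2*x + 1

Multiply the two series term by term and collect like powers.
q(0) = 1
q′(0) = 2
q′′(0) = 3
q′′′(0) = 2
q^(4)(0) = -7
q^(5)(0) = -38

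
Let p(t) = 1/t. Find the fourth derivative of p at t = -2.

-3/4

From the series, [(t + 2)^4] p = -1/32; multiply by 4! = 24 to get -3/4.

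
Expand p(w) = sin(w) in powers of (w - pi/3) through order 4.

sqrt(3)*(w - pi/3)^4/48 - (w - pi/3)^3/12 - sqrt(3)*(w - pi/3)^2/4 + (w - pi/3)/2 + sqrt(3)/2

Use the known series and substitute for the argument.
p(pi/3) = sqrt(3)/2
p′(pi/3) = 1/2
p′′(pi/3) = -sqrt(3)/2
p′′′(pi/3) = -1/2
p^(4)(pi/3) = sqrt(3)/2
Then c_k = p^(k)(pi/3)/k! gives each Taylor coefficient.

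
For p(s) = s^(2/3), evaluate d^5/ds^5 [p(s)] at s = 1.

560/243

Compute the successive derivatives at the expansion point and divide by k!.
The coefficient of (s - 1)^5 in the expansion is 14/729, so p^(5)(1) = 5! * (14/729) = 560/243.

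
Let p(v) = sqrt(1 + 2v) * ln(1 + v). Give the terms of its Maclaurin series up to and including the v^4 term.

Write out both Maclaurin series and multiply, keeping only the needed powers.
[v^0] = 0;  [v^1] = 1;  [v^2] = 1/2;  [v^3] = -2/3;  [v^4] = 5/6.

5*v^4/6 - 2*v^3/3 + v^2/2 + v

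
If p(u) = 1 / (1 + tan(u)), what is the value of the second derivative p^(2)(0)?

Use the geometric series for the reciprocal, then substitute.
The coefficient of u^2 in the expansion is 1, so p′′(0) = 2! * (1) = 2.

2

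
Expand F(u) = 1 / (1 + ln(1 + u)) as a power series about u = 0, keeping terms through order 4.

Expand as Σ (-1)^k u^k with u equal to the inner function's series.
[u^0] = 1;  [u^1] = -1;  [u^2] = 3/2;  [u^3] = -7/3;  [u^4] = 11/3.

11*u^4/3 - 7*u^3/3 + 3*u^2/2 - u + 1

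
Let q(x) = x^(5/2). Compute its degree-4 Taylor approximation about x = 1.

-5*(x - 1)^4/128 + 5*(x - 1)^3/16 + 15*(x - 1)^2/8 + 5*(x - 1)/2 + 1

Apply the Taylor formula c_k = f^(k)(a)/k!.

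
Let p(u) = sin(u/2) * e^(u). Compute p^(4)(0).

3/2

Write out both Maclaurin series and multiply, keeping only the needed powers.
From the series, [u^4] p = 1/16; multiply by 4! = 24 to get 3/2.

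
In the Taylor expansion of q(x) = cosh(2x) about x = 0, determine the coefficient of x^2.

c_2 = q′′(0)/2! = 2.

2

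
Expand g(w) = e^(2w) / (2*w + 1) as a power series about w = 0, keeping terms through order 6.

212*w^6/9 - 176*w^5/15 + 6*w^4 - 8*w^3/3 + 2*w^2 + 1

Expand 1/(denominator) as a geometric series and multiply by the numerator's series.
g(0) = 1
g′(0) = 0
g′′(0) = 4
g′′′(0) = -16
g^(4)(0) = 144
g^(5)(0) = -1408
g^(6)(0) = 16960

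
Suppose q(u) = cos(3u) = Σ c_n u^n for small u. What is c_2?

Differentiate repeatedly and evaluate at the center.
[u^0] = 1;  [u^1] = 0;  [u^2] = -9/2.

-9/2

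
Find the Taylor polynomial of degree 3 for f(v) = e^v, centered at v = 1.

e*(v - 1)^3/6 + e*(v - 1)^2/2 + e*(v - 1) + e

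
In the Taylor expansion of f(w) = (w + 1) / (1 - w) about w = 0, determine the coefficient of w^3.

2

Shift and add copies of the series according to the polynomial's terms.
[w^0] = 1;  [w^1] = 2;  [w^2] = 2;  [w^3] = 2.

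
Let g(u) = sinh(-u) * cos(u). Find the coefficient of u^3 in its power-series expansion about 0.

1/3

Take the Cauchy product of the two expansions.
[u^0] = 0;  [u^1] = -1;  [u^2] = 0;  [u^3] = 1/3.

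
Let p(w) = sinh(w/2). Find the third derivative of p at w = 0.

1/8

From the series, [w^3] p = 1/48; multiply by 3! = 6 to get 1/8.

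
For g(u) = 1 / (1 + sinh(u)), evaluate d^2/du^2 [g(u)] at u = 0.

2

Expand as Σ (-1)^k u^k with u equal to the inner function's series.
The coefficient of u^2 in the expansion is 1, so g′′(0) = 2! * (1) = 2.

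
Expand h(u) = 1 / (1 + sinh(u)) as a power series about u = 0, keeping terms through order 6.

77*u^6/45 - 181*u^5/120 + 4*u^4/3 - 7*u^3/6 + u^2 - u + 1

Use the geometric series for the reciprocal, then substitute.
h(0) = 1
h′(0) = -1
h′′(0) = 2
h′′′(0) = -7
h^(4)(0) = 32
h^(5)(0) = -181
h^(6)(0) = 1232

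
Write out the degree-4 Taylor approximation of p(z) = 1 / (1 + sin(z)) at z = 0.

2*z^4/3 - 5*z^3/6 + z^2 - z + 1

Use the geometric series for the reciprocal, then substitute.
p(0) = 1
p′(0) = -1
p′′(0) = 2
p′′′(0) = -5
p^(4)(0) = 16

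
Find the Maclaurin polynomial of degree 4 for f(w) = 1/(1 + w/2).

f(0) = 1
f′(0) = -1/2
f′′(0) = 1/2
f′′′(0) = -3/4
f^(4)(0) = 3/2

w^4/16 - w^3/8 + w^2/4 - w/2 + 1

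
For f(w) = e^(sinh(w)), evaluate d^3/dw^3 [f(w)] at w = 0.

Let u equal the inner series; expand the outer function in u and truncate.
From the series, [w^3] f = 1/3; multiply by 3! = 6 to get 2.

2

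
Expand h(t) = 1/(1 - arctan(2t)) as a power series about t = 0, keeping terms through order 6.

Plug the Maclaurin series of the inner function into that of the outer and collect terms.
[t^0] = 1;  [t^1] = 2;  [t^2] = 4;  [t^3] = 16/3;  [t^4] = 16/3;  [t^5] = 32/5;  [t^6] = 512/45.

512*t^6/45 + 32*t^5/5 + 16*t^4/3 + 16*t^3/3 + 4*t^2 + 2*t + 1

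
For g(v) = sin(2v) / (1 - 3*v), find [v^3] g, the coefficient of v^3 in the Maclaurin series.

Expand 1/(denominator) as a geometric series and multiply by the numerator's series.
g(0) = 0
g′(0) = 2
g′′(0) = 12
g′′′(0) = 100
The Taylor polynomial is Σ g^(k)(0)/k! · v^k.

50/3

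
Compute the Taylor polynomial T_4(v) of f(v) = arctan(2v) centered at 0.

-8*v^3/3 + 2*v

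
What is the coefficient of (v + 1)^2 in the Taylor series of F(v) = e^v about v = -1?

F(-1) = e^(-1)
F′(-1) = e^(-1)
F′′(-1) = e^(-1)
So c_2 = F′′(-1)/2! = e^(-1)/2.

e^(-1)/2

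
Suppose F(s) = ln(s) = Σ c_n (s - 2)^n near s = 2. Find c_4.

[(s - 2)^0] = ln(2);  [(s - 2)^1] = 1/2;  [(s - 2)^2] = -1/8;  [(s - 2)^3] = 1/24;  [(s - 2)^4] = -1/64.
So c_4 = F^(4)(2)/4! = -1/64.

-1/64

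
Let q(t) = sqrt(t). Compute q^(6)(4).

From the series, [(t - 4)^6] q = -21/2097152; multiply by 6! = 720 to get -945/131072.

-945/131072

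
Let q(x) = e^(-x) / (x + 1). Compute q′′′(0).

Use 1/(1 - r) = Σ r^k on the denominator, then take the Cauchy product.
From the series, [x^3] q = -8/3; multiply by 3! = 6 to get -16.

-16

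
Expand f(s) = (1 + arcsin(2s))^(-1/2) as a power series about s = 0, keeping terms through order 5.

Substitute the inner expansion into the outer series and collect powers.
f(0) = 1
f′(0) = -1
f′′(0) = 3
f′′′(0) = -19
f^(4)(0) = 153
f^(5)(0) = -1689
The Taylor polynomial is Σ f^(k)(0)/k! · s^k.

-563*s^5/40 + 51*s^4/8 - 19*s^3/6 + 3*s^2/2 - s + 1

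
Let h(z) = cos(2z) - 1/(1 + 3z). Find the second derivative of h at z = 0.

Expand each term separately and add.
From the series, [z^2] h = -11; multiply by 2! = 2 to get -22.

-22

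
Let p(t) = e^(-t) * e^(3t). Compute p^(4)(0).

16

Take the Cauchy product of the two expansions.
The coefficient of t^4 in the expansion is 2/3, so p^(4)(0) = 4! * (2/3) = 16.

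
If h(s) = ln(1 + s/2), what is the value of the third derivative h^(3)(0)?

The coefficient of s^3 in the expansion is 1/24, so h′′′(0) = 3! * (1/24) = 1/4.

1/4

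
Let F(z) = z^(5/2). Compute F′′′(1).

15/8

The coefficient of (z - 1)^3 in the expansion is 5/16, so F′′′(1) = 3! * (5/16) = 15/8.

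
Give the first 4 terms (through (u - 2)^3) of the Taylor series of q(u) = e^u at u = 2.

(u - 2)^3*e^(2)/6 + (u - 2)^2*e^(2)/2 + (u - 2)*e^(2) + e^(2)

q(2) = e^(2)
q′(2) = e^(2)
q′′(2) = e^(2)
q′′′(2) = e^(2)
The Taylor polynomial is Σ q^(k)(2)/k! · (u - 2)^k.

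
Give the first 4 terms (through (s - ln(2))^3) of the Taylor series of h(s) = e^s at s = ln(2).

(s - ln(2))^3/3 + (s - ln(2))^2 + 2*(s - ln(2)) + 2

h(ln(2)) = 2
h′(ln(2)) = 2
h′′(ln(2)) = 2
h′′′(ln(2)) = 2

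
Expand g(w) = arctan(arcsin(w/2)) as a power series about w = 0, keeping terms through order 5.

Substitute the inner expansion into the outer series and collect powers.
g(0) = 0
g′(0) = 1/2
g′′(0) = 0
g′′′(0) = -1/8
g^(4)(0) = 0
g^(5)(0) = 13/32

13*w^5/3840 - w^3/48 + w/2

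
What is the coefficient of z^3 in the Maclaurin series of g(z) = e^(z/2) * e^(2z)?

Multiply the two series term by term and collect like powers.

125/48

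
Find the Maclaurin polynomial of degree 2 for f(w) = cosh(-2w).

Differentiate repeatedly and evaluate at the center.
f(0) = 1
f′(0) = 0
f′′(0) = 4
The Taylor polynomial is Σ f^(k)(0)/k! · w^k.

2*w^2 + 1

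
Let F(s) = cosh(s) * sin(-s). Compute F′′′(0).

Multiply the two series term by term and collect like powers.
From the series, [s^3] F = -1/3; multiply by 3! = 6 to get -2.

-2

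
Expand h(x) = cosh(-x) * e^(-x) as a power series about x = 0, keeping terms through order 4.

x^4/3 - 2*x^3/3 + x^2 - x + 1

Write out both Maclaurin series and multiply, keeping only the needed powers.
[x^0] = 1;  [x^1] = -1;  [x^2] = 1;  [x^3] = -2/3;  [x^4] = 1/3.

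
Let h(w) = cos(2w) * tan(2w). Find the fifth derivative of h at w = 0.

Expand each factor separately, then convolve coefficients.
The coefficient of w^5 in the expansion is 4/15, so h^(5)(0) = 5! * (4/15) = 32.

32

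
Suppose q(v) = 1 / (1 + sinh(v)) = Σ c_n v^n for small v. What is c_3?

Use the geometric series for the reciprocal, then substitute.
q(0) = 1
q′(0) = -1
q′′(0) = 2
q′′′(0) = -7
So c_3 = q′′′(0)/3! = -7/6.

-7/6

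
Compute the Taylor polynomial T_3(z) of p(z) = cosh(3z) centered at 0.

Compute the successive derivatives at the expansion point and divide by k!.
p(0) = 1
p′(0) = 0
p′′(0) = 9
p′′′(0) = 0

9*z^2/2 + 1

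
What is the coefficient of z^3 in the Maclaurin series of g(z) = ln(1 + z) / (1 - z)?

Multiply the two series term by term and collect like powers.

5/6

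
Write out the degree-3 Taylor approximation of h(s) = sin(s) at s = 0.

Apply the Taylor formula c_k = f^(k)(a)/k!.
h(0) = 0
h′(0) = 1
h′′(0) = 0
h′′′(0) = -1
Then c_k = h^(k)(0)/k! gives each Taylor coefficient.

-s^3/6 + s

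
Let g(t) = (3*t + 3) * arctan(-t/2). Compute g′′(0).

Distribute the polynomial across the series and collect like powers.
The coefficient of t^2 in the expansion is -3/2, so g′′(0) = 2! * (-3/2) = -3.

-3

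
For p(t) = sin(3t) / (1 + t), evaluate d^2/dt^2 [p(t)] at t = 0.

-6

Write out both Maclaurin series and multiply, keeping only the needed powers.
The coefficient of t^2 in the expansion is -3, so p′′(0) = 2! * (-3) = -6.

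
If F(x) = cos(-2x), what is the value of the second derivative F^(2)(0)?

-4

Use the known series and substitute for the argument.
The coefficient of x^2 in the expansion is -2, so F′′(0) = 2! * (-2) = -4.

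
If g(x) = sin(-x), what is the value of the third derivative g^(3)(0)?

1

From the series, [x^3] g = 1/6; multiply by 3! = 6 to get 1.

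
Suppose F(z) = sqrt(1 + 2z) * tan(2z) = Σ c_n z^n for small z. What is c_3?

5/3

Multiply the two series term by term and collect like powers.
[z^0] = 0;  [z^1] = 2;  [z^2] = 2;  [z^3] = 5/3.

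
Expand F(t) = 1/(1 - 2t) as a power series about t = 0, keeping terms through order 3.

Differentiate repeatedly and evaluate at the center.
[t^0] = 1;  [t^1] = 2;  [t^2] = 4;  [t^3] = 8.

8*t^3 + 4*t^2 + 2*t + 1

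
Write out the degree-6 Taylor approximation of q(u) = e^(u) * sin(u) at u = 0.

-u^6/90 - u^5/30 + u^3/3 + u^2 + u

Write out both Maclaurin series and multiply, keeping only the needed powers.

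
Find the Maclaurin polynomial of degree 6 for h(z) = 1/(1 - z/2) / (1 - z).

127*z^6/64 + 63*z^5/32 + 31*z^4/16 + 15*z^3/8 + 7*z^2/4 + 3*z/2 + 1

Take the Cauchy product of the two expansions.
h(0) = 1
h′(0) = 3/2
h′′(0) = 7/2
h′′′(0) = 45/4
h^(4)(0) = 93/2
h^(5)(0) = 945/4
h^(6)(0) = 5715/4
Then c_k = h^(k)(0)/k! gives each Taylor coefficient.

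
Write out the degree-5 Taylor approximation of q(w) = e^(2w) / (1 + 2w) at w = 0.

-176*w^5/15 + 6*w^4 - 8*w^3/3 + 2*w^2 + 1

Multiply the two series term by term and collect like powers.
q(0) = 1
q′(0) = 0
q′′(0) = 4
q′′′(0) = -16
q^(4)(0) = 144
q^(5)(0) = -1408
Then c_k = q^(k)(0)/k! gives each Taylor coefficient.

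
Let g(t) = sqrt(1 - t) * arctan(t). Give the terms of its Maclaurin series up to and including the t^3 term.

Take the Cauchy product of the two expansions.
g(0) = 0
g′(0) = 1
g′′(0) = -1
g′′′(0) = -11/4

-11*t^3/24 - t^2/2 + t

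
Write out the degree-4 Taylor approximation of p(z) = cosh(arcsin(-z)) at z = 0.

5*z^4/24 + z^2/2 + 1

Compose series: expand the inner function first, then feed it into the outer expansion.
[z^0] = 1;  [z^1] = 0;  [z^2] = 1/2;  [z^3] = 0;  [z^4] = 5/24.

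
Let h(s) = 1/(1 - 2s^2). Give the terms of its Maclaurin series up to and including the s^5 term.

h(0) = 1
h′(0) = 0
h′′(0) = 4
h′′′(0) = 0
h^(4)(0) = 96
h^(5)(0) = 0
The Taylor polynomial is Σ h^(k)(0)/k! · s^k.

4*s^4 + 2*s^2 + 1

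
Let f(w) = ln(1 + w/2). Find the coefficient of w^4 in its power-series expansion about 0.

-1/64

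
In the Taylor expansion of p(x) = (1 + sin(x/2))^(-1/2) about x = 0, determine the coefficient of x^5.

-361/122880

Substitute the inner expansion into the outer series and collect powers.
p(0) = 1
p′(0) = -1/4
p′′(0) = 3/16
p′′′(0) = -11/64
p^(4)(0) = 57/256
p^(5)(0) = -361/1024
The Taylor polynomial is Σ p^(k)(0)/k! · x^k.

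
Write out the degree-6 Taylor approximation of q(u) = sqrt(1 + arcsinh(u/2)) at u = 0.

Let u equal the inner series; expand the outer function in u and truncate.
[u^0] = 1;  [u^1] = 1/4;  [u^2] = -1/32;  [u^3] = -1/384;  [u^4] = 1/6144;  [u^5] = 43/40960;  [u^6] = -769/2949120.

-769*u^6/2949120 + 43*u^5/40960 + u^4/6144 - u^3/384 - u^2/32 + u/4 + 1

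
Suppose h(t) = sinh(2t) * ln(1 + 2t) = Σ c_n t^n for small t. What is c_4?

Take the Cauchy product of the two expansions.
[t^0] = 0;  [t^1] = 0;  [t^2] = 4;  [t^3] = -4;  [t^4] = 8.
So c_4 = h^(4)(0)/4! = 8.

8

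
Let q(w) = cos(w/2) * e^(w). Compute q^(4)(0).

-7/16

Expand each factor separately, then convolve coefficients.
From the series, [w^4] q = -7/384; multiply by 4! = 24 to get -7/16.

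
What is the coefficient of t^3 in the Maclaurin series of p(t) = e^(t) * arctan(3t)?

-15/2

Expand each factor separately, then convolve coefficients.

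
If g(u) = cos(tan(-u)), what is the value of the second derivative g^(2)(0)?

Substitute the inner expansion into the outer series and collect powers.
From the series, [u^2] g = -1/2; multiply by 2! = 2 to get -1.

-1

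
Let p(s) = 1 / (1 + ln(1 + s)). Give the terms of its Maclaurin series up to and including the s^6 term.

3289*s^6/360 - 347*s^5/60 + 11*s^4/3 - 7*s^3/3 + 3*s^2/2 - s + 1

Write 1/(1+u) = 1 - u + u^2 - u^3 + ... and substitute the series for u.
[s^0] = 1;  [s^1] = -1;  [s^2] = 3/2;  [s^3] = -7/3;  [s^4] = 11/3;  [s^5] = -347/60;  [s^6] = 3289/360.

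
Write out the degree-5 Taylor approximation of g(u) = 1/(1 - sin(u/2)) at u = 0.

Compose series: expand the inner function first, then feed it into the outer expansion.
[u^0] = 1;  [u^1] = 1/2;  [u^2] = 1/4;  [u^3] = 5/48;  [u^4] = 1/24;  [u^5] = 61/3840.

61*u^5/3840 + u^4/24 + 5*u^3/48 + u^2/4 + u/2 + 1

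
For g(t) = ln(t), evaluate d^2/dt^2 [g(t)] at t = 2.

Differentiate repeatedly and evaluate at the center.
The coefficient of (t - 2)^2 in the expansion is -1/8, so g′′(2) = 2! * (-1/8) = -1/4.

-1/4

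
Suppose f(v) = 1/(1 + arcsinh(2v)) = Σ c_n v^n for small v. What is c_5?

Substitute the inner expansion into the outer series and collect powers.
f(0) = 1
f′(0) = -2
f′′(0) = 8
f′′′(0) = -40
f^(4)(0) = 256
f^(5)(0) = -2208

-92/5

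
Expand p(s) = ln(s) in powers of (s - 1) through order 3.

(s - 1)^3/3 - (s - 1)^2/2 + (s - 1)

p(1) = 0
p′(1) = 1
p′′(1) = -1
p′′′(1) = 2
Then c_k = p^(k)(1)/k! gives each Taylor coefficient.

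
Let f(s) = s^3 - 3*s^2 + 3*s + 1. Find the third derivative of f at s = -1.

6

The coefficient of (s + 1)^3 in the expansion is 1, so f′′′(-1) = 3! * (1) = 6.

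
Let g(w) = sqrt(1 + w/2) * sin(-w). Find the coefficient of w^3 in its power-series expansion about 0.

19/96

Take the Cauchy product of the two expansions.
[w^0] = 0;  [w^1] = -1;  [w^2] = -1/4;  [w^3] = 19/96.
So c_3 = g′′′(0)/3! = 19/96.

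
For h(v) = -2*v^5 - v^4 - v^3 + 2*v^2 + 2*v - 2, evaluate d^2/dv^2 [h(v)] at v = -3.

994

From the series, [(v + 3)^2] h = 497; multiply by 2! = 2 to get 994.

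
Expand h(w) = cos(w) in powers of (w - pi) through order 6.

(w - pi)^6/720 - (w - pi)^4/24 + (w - pi)^2/2 - 1

Apply the Taylor formula c_k = f^(k)(a)/k!.
h(pi) = -1
h′(pi) = 0
h′′(pi) = 1
h′′′(pi) = 0
h^(4)(pi) = -1
h^(5)(pi) = 0
h^(6)(pi) = 1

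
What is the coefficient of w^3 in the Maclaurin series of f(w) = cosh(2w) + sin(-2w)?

4/3

Combine the two series term by term.
f(0) = 1
f′(0) = -2
f′′(0) = 4
f′′′(0) = 8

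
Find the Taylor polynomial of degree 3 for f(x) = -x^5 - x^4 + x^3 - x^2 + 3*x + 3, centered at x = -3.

Apply the Taylor formula c_k = f^(k)(a)/k!.
[(x + 3)^0] = 120;  [(x + 3)^1] = -261;  [(x + 3)^2] = 206;  [(x + 3)^3] = -77.

-77*(x + 3)^3 + 206*(x + 3)^2 - 261*(x + 3) + 120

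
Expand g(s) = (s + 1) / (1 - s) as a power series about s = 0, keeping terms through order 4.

2*s^4 + 2*s^3 + 2*s^2 + 2*s + 1

Multiply each power in the prefactor through the base expansion.
[s^0] = 1;  [s^1] = 2;  [s^2] = 2;  [s^3] = 2;  [s^4] = 2.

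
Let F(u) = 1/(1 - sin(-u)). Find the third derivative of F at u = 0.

-5

Compose series: expand the inner function first, then feed it into the outer expansion.
From the series, [u^3] F = -5/6; multiply by 3! = 6 to get -5.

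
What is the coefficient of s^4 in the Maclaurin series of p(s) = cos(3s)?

27/8

Differentiate repeatedly and evaluate at the center.
[s^0] = 1;  [s^1] = 0;  [s^2] = -9/2;  [s^3] = 0;  [s^4] = 27/8.
So c_4 = p^(4)(0)/4! = 27/8.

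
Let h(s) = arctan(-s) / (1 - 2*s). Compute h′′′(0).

-22

Multiply the numerator's expansion by the denominator's geometric series.
From the series, [s^3] h = -11/3; multiply by 3! = 6 to get -22.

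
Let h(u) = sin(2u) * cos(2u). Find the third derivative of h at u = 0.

Multiply the two series term by term and collect like powers.
From the series, [u^3] h = -16/3; multiply by 3! = 6 to get -32.

-32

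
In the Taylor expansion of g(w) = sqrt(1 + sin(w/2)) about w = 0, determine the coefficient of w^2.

-1/32

Let u equal the inner series; expand the outer function in u and truncate.
[w^0] = 1;  [w^1] = 1/4;  [w^2] = -1/32.
So c_2 = g′′(0)/2! = -1/32.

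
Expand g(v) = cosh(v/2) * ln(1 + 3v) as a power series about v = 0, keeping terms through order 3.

Take the Cauchy product of the two expansions.
g(0) = 0
g′(0) = 3
g′′(0) = -9
g′′′(0) = 225/4
The Taylor polynomial is Σ g^(k)(0)/k! · v^k.

75*v^3/8 - 9*v^2/2 + 3*v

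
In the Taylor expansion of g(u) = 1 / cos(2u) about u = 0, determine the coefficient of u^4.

10/3

Divide the numerator series by the denominator series (power-series long division).
[u^0] = 1;  [u^1] = 0;  [u^2] = 2;  [u^3] = 0;  [u^4] = 10/3.
So c_4 = g^(4)(0)/4! = 10/3.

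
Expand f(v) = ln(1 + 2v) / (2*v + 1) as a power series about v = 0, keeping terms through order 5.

1096*v^5/15 - 100*v^4/3 + 44*v^3/3 - 6*v^2 + 2*v

Use 1/(1 - r) = Σ r^k on the denominator, then take the Cauchy product.
f(0) = 0
f′(0) = 2
f′′(0) = -12
f′′′(0) = 88
f^(4)(0) = -800
f^(5)(0) = 8768
Dividing each by k! gives the coefficients c_0, ..., c_5.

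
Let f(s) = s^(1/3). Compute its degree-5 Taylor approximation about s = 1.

Compute the successive derivatives at the expansion point and divide by k!.
[(s - 1)^0] = 1;  [(s - 1)^1] = 1/3;  [(s - 1)^2] = -1/9;  [(s - 1)^3] = 5/81;  [(s - 1)^4] = -10/243;  [(s - 1)^5] = 22/729.

22*(s - 1)^5/729 - 10*(s - 1)^4/243 + 5*(s - 1)^3/81 - (s - 1)^2/9 + (s - 1)/3 + 1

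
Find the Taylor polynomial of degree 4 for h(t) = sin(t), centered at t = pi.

Apply the Taylor formula c_k = f^(k)(a)/k!.
[(t - pi)^0] = 0;  [(t - pi)^1] = -1;  [(t - pi)^2] = 0;  [(t - pi)^3] = 1/6;  [(t - pi)^4] = 0.

(t - pi)^3/6 - (t - pi)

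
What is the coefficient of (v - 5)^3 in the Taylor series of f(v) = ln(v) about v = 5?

Use the known series and substitute for the argument.
[(v - 5)^0] = ln(5);  [(v - 5)^1] = 1/5;  [(v - 5)^2] = -1/50;  [(v - 5)^3] = 1/375.

1/375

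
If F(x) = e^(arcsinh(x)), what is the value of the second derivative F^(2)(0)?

1

Plug the Maclaurin series of the inner function into that of the outer and collect terms.
The coefficient of x^2 in the expansion is 1/2, so F′′(0) = 2! * (1/2) = 1.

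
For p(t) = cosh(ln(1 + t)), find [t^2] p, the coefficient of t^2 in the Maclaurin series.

Compose series: expand the inner function first, then feed it into the outer expansion.
[t^0] = 1;  [t^1] = 0;  [t^2] = 1/2.

1/2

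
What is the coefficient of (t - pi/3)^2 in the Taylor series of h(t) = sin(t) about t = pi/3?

-sqrt(3)/4

Use the known series and substitute for the argument.
h(pi/3) = sqrt(3)/2
h′(pi/3) = 1/2
h′′(pi/3) = -sqrt(3)/2
So c_2 = h′′(pi/3)/2! = -sqrt(3)/4.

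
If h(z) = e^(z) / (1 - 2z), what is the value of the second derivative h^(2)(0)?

13

Take the Cauchy product of the two expansions.
The coefficient of z^2 in the expansion is 13/2, so h′′(0) = 2! * (13/2) = 13.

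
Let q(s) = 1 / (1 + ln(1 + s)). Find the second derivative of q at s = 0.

3

Expand as Σ (-1)^k u^k with u equal to the inner function's series.
The coefficient of s^2 in the expansion is 3/2, so q′′(0) = 2! * (3/2) = 3.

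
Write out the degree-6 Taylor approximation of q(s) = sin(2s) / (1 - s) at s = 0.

Expand 1/(denominator) as a geometric series and multiply by the numerator's series.
[s^0] = 0;  [s^1] = 2;  [s^2] = 2;  [s^3] = 2/3;  [s^4] = 2/3;  [s^5] = 14/15;  [s^6] = 14/15.

14*s^6/15 + 14*s^5/15 + 2*s^4/3 + 2*s^3/3 + 2*s^2 + 2*s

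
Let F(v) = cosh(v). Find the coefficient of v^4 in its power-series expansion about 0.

Differentiate repeatedly and evaluate at the center.
F(0) = 1
F′(0) = 0
F′′(0) = 1
F′′′(0) = 0
F^(4)(0) = 1
The Taylor polynomial is Σ F^(k)(0)/k! · v^k.

1/24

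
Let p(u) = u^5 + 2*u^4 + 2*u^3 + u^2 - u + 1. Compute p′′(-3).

-358

The coefficient of (u + 3)^2 in the expansion is -179, so p′′(-3) = 2! * (-179) = -358.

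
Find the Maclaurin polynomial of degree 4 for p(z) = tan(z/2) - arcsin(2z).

Combine the two series term by term.

-31*z^3/24 - 3*z/2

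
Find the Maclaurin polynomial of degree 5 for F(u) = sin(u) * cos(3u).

62*u^5/15 - 14*u^3/3 + u

Multiply the two series term by term and collect like powers.
[u^0] = 0;  [u^1] = 1;  [u^2] = 0;  [u^3] = -14/3;  [u^4] = 0;  [u^5] = 62/15.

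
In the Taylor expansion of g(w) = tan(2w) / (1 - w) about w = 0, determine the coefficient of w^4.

Expand each factor separately, then convolve coefficients.
g(0) = 0
g′(0) = 2
g′′(0) = 4
g′′′(0) = 28
g^(4)(0) = 112
The Taylor polynomial is Σ g^(k)(0)/k! · w^k.

14/3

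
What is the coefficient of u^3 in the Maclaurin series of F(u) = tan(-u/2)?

-1/24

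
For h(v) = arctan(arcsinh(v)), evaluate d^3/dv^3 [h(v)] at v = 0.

Substitute the inner expansion into the outer series and collect powers.
From the series, [v^3] h = -1/2; multiply by 3! = 6 to get -3.

-3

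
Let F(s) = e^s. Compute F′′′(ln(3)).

3

Differentiate repeatedly and evaluate at the center.
The coefficient of (s - ln(3))^3 in the expansion is 1/2, so F′′′(ln(3)) = 3! * (1/2) = 3.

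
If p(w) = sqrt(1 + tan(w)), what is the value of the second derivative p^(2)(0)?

Compose series: expand the inner function first, then feed it into the outer expansion.
From the series, [w^2] p = -1/8; multiply by 2! = 2 to get -1/4.

-1/4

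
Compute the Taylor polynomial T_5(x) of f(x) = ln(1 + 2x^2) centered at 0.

-2*x^4 + 2*x^2

Use the known series and substitute for the argument.
f(0) = 0
f′(0) = 0
f′′(0) = 4
f′′′(0) = 0
f^(4)(0) = -48
f^(5)(0) = 0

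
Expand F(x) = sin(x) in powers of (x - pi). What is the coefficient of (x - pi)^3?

1/6

[(x - pi)^0] = 0;  [(x - pi)^1] = -1;  [(x - pi)^2] = 0;  [(x - pi)^3] = 1/6.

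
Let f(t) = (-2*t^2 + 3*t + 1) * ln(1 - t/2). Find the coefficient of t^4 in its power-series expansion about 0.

Shift and add copies of the series according to the polynomial's terms.
f(0) = 0
f′(0) = -1/2
f′′(0) = -13/4
f′′′(0) = 7/2
f^(4)(0) = 21/8
Then c_k = f^(k)(0)/k! gives each Taylor coefficient.

7/64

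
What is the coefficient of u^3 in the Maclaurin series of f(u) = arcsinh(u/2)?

-1/48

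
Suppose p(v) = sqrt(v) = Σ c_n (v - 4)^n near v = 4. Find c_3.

p(4) = 2
p′(4) = 1/4
p′′(4) = -1/32
p′′′(4) = 3/256
So c_3 = p′′′(4)/3! = 1/512.

1/512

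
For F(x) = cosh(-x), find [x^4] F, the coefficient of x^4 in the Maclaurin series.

1/24

Use the known series and substitute for the argument.
F(0) = 1
F′(0) = 0
F′′(0) = 1
F′′′(0) = 0
F^(4)(0) = 1
Then c_k = F^(k)(0)/k! gives each Taylor coefficient.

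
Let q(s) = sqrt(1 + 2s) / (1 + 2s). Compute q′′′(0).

-15

Write out both Maclaurin series and multiply, keeping only the needed powers.
The coefficient of s^3 in the expansion is -5/2, so q′′′(0) = 3! * (-5/2) = -15.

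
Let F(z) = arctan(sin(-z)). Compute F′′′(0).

Substitute the inner expansion into the outer series and collect powers.
The coefficient of z^3 in the expansion is 1/2, so F′′′(0) = 3! * (1/2) = 3.

3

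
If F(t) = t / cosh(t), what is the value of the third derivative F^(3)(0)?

-3

Write the quotient as an unknown series and match coefficients against numerator = denominator · series.
From the series, [t^3] F = -1/2; multiply by 3! = 6 to get -3.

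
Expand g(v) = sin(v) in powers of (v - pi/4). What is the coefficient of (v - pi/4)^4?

g(pi/4) = sqrt(2)/2
g′(pi/4) = sqrt(2)/2
g′′(pi/4) = -sqrt(2)/2
g′′′(pi/4) = -sqrt(2)/2
g^(4)(pi/4) = sqrt(2)/2
So c_4 = g^(4)(pi/4)/4! = sqrt(2)/48.

sqrt(2)/48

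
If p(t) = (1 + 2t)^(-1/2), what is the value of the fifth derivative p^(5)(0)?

-945

The coefficient of t^5 in the expansion is -63/8, so p^(5)(0) = 5! * (-63/8) = -945.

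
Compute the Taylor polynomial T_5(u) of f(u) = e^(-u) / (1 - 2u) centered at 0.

2329*u^5/120 + 233*u^4/24 + 29*u^3/6 + 5*u^2/2 + u + 1

Write out both Maclaurin series and multiply, keeping only the needed powers.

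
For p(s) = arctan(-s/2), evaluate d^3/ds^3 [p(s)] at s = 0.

From the series, [s^3] p = 1/24; multiply by 3! = 6 to get 1/4.

1/4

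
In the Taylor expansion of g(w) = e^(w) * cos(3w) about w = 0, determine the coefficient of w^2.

-4

Multiply the two series term by term and collect like powers.
g(0) = 1
g′(0) = 1
g′′(0) = -8
The Taylor polynomial is Σ g^(k)(0)/k! · w^k.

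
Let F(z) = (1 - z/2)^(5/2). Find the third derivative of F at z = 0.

-15/64

The coefficient of z^3 in the expansion is -5/128, so F′′′(0) = 3! * (-5/128) = -15/64.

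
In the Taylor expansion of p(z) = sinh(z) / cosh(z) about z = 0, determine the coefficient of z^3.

Write the quotient as an unknown series and match coefficients against numerator = denominator · series.
So c_3 = p′′′(0)/3! = -1/3.

-1/3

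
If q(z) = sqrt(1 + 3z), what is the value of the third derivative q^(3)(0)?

Compute the successive derivatives at the expansion point and divide by k!.
The coefficient of z^3 in the expansion is 27/16, so q′′′(0) = 3! * (27/16) = 81/8.

81/8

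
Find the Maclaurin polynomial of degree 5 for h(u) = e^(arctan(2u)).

Plug the Maclaurin series of the inner function into that of the outer and collect terms.
h(0) = 1
h′(0) = 2
h′′(0) = 4
h′′′(0) = -8
h^(4)(0) = -112
h^(5)(0) = 160
The Taylor polynomial is Σ h^(k)(0)/k! · u^k.

4*u^5/3 - 14*u^4/3 - 4*u^3/3 + 2*u^2 + 2*u + 1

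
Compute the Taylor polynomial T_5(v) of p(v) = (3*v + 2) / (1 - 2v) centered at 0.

Distribute the polynomial across the series and collect like powers.
p(0) = 2
p′(0) = 7
p′′(0) = 28
p′′′(0) = 168
p^(4)(0) = 1344
p^(5)(0) = 13440
The Taylor polynomial is Σ p^(k)(0)/k! · v^k.

112*v^5 + 56*v^4 + 28*v^3 + 14*v^2 + 7*v + 2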